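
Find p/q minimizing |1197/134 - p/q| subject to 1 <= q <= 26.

Expand x = 1197/134 as a continued fraction with the Euclidean algorithm:
  1197 = 8*134 + 125, so a_0 = 8.
  134 = 1*125 + 9, so a_1 = 1.
  125 = 13*9 + 8, so a_2 = 13.
  9 = 1*8 + 1, so a_3 = 1.
  8 = 8*1 + 0, so a_4 = 8.
so x = [8; 1, 13, 1, 8].
Convergents (p_i = a_i*p_{i-1} + p_{i-2}, q_i = a_i*q_{i-1} + q_{i-2} with p_{-2}=0, p_{-1}=1, q_{-2}=1, q_{-1}=0), until the denominator exceeds 26:
  i=0: a_0=8, p_0 = 8*1 + 0 = 8, q_0 = 8*0 + 1 = 1.
  i=1: a_1=1, p_1 = 1*8 + 1 = 9, q_1 = 1*1 + 0 = 1.
  i=2: a_2=13, p_2 = 13*9 + 8 = 125, q_2 = 13*1 + 1 = 14.
  i=3: a_3=1, p_3 = 1*125 + 9 = 134, q_3 = 1*14 + 1 = 15.
  i=4: a_4=8, p_4 = 8*134 + 125 = 1197, q_4 = 8*15 + 14 = 134.
q_4 = 134 > 26, so the last convergent with denominator <= 26 is p_3/q_3 = 134/15.
The closest fraction with denominator <= 26 is either p_3/q_3 or the intermediate fraction (k*p_3 + p_2)/(k*q_3 + q_2) with the largest k >= 1 whose denominator stays <= 26; these approach x as k grows, and every other convergent or intermediate fraction in range is farther away.
Largest k: floor((26 - q_2)/q_3) = floor((26 - 14)/15) = 0.
Since k = 0, no intermediate fraction beyond p_3/q_3 has denominator <= 26, so the convergent 134/15 is the closest (its error is |1197*15 - 134*134|/(134*15) = 1/2010).

134/15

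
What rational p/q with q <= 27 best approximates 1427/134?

213/20

Expand x = 1427/134 as a continued fraction with the Euclidean algorithm:
  1427 = 10*134 + 87, so a_0 = 10.
  134 = 1*87 + 47, so a_1 = 1.
  87 = 1*47 + 40, so a_2 = 1.
  47 = 1*40 + 7, so a_3 = 1.
  40 = 5*7 + 5, so a_4 = 5.
  7 = 1*5 + 2, so a_5 = 1.
  5 = 2*2 + 1, so a_6 = 2.
  2 = 2*1 + 0, so a_7 = 2.
so x = [10; 1, 1, 1, 5, 1, 2, 2].
Convergents (p_i = a_i*p_{i-1} + p_{i-2}, q_i = a_i*q_{i-1} + q_{i-2} with p_{-2}=0, p_{-1}=1, q_{-2}=1, q_{-1}=0), until the denominator exceeds 27:
  i=0: a_0=10, p_0 = 10*1 + 0 = 10, q_0 = 10*0 + 1 = 1.
  i=1: a_1=1, p_1 = 1*10 + 1 = 11, q_1 = 1*1 + 0 = 1.
  i=2: a_2=1, p_2 = 1*11 + 10 = 21, q_2 = 1*1 + 1 = 2.
  i=3: a_3=1, p_3 = 1*21 + 11 = 32, q_3 = 1*2 + 1 = 3.
  i=4: a_4=5, p_4 = 5*32 + 21 = 181, q_4 = 5*3 + 2 = 17.
  i=5: a_5=1, p_5 = 1*181 + 32 = 213, q_5 = 1*17 + 3 = 20.
  i=6: a_6=2, p_6 = 2*213 + 181 = 607, q_6 = 2*20 + 17 = 57.
q_6 = 57 > 27, so the last convergent with denominator <= 27 is p_5/q_5 = 213/20.
The closest fraction with denominator <= 27 is either p_5/q_5 or the intermediate fraction (k*p_5 + p_4)/(k*q_5 + q_4) with the largest k >= 1 whose denominator stays <= 27; these approach x as k grows, and every other convergent or intermediate fraction in range is farther away.
Largest k: floor((27 - q_4)/q_5) = floor((27 - 17)/20) = 0.
Since k = 0, no intermediate fraction beyond p_5/q_5 has denominator <= 27, so the convergent 213/20 is the closest (its error is |1427*20 - 213*134|/(134*20) = 2/2680).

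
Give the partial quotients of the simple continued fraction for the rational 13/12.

[1; 12]

Run the Euclidean algorithm on 13 and 12; the successive quotients are the partial quotients a_0, a_1, ... (each step inverts the fractional part left over by the previous one):
  13 = 1*12 + 1, so a_0 = 1.
  12 = 12*1 + 0, so a_1 = 12.
The remainder reaches 0 after 2 divisions, so the expansion has 2 partial quotients, read off in order.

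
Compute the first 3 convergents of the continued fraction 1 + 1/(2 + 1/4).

1/1, 3/2, 13/9

Using the convergent recurrence p_i = a_i*p_{i-1} + p_{i-2}, q_i = a_i*q_{i-1} + q_{i-2} with p_{-2}=0, p_{-1}=1, q_{-2}=1, q_{-1}=0:
  i=0: a_0=1, p_0 = 1*1 + 0 = 1, q_0 = 1*0 + 1 = 1.
  i=1: a_1=2, p_1 = 2*1 + 1 = 3, q_1 = 2*1 + 0 = 2.
  i=2: a_2=4, p_2 = 4*3 + 1 = 13, q_2 = 4*2 + 1 = 9.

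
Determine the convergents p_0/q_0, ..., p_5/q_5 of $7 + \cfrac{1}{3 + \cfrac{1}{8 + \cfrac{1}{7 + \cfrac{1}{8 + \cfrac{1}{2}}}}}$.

Using the convergent recurrence p_i = a_i*p_{i-1} + p_{i-2}, q_i = a_i*q_{i-1} + q_{i-2} with p_{-2}=0, p_{-1}=1, q_{-2}=1, q_{-1}=0:
  i=0: a_0=7, p_0 = 7*1 + 0 = 7, q_0 = 7*0 + 1 = 1.
  i=1: a_1=3, p_1 = 3*7 + 1 = 22, q_1 = 3*1 + 0 = 3.
  i=2: a_2=8, p_2 = 8*22 + 7 = 183, q_2 = 8*3 + 1 = 25.
  i=3: a_3=7, p_3 = 7*183 + 22 = 1303, q_3 = 7*25 + 3 = 178.
  i=4: a_4=8, p_4 = 8*1303 + 183 = 10607, q_4 = 8*178 + 25 = 1449.
  i=5: a_5=2, p_5 = 2*10607 + 1303 = 22517, q_5 = 2*1449 + 178 = 3076.

7/1, 22/3, 183/25, 1303/178, 10607/1449, 22517/3076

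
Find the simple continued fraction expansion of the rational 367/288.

Run the Euclidean algorithm on 367 and 288; the successive quotients are the partial quotients a_0, a_1, ... (each step inverts the fractional part left over by the previous one):
  367 = 1*288 + 79, so a_0 = 1.
  288 = 3*79 + 51, so a_1 = 3.
  79 = 1*51 + 28, so a_2 = 1.
  51 = 1*28 + 23, so a_3 = 1.
  28 = 1*23 + 5, so a_4 = 1.
  23 = 4*5 + 3, so a_5 = 4.
  5 = 1*3 + 2, so a_6 = 1.
  3 = 1*2 + 1, so a_7 = 1.
  2 = 2*1 + 0, so a_8 = 2.
The remainder reaches 0 after 9 divisions, so the expansion has 9 partial quotients, read off in order.

[1; 3, 1, 1, 1, 4, 1, 1, 2]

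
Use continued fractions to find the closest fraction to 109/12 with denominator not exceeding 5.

Expand x = 109/12 as a continued fraction with the Euclidean algorithm:
  109 = 9*12 + 1, so a_0 = 9.
  12 = 12*1 + 0, so a_1 = 12.
so x = [9; 12].
Convergents (p_i = a_i*p_{i-1} + p_{i-2}, q_i = a_i*q_{i-1} + q_{i-2} with p_{-2}=0, p_{-1}=1, q_{-2}=1, q_{-1}=0), until the denominator exceeds 5:
  i=0: a_0=9, p_0 = 9*1 + 0 = 9, q_0 = 9*0 + 1 = 1.
  i=1: a_1=12, p_1 = 12*9 + 1 = 109, q_1 = 12*1 + 0 = 12.
q_1 = 12 > 5, so the last convergent with denominator <= 5 is p_0/q_0 = 9/1.
The closest fraction with denominator <= 5 is either p_0/q_0 or the intermediate fraction (k*p_0 + p_{-1})/(k*q_0 + q_{-1}) with the largest k >= 1 whose denominator stays <= 5; these approach x as k grows, and every other convergent or intermediate fraction in range is farther away.
Largest k: floor((5 - q_{-1})/q_0) = floor((5 - 0)/1) = 5 (using the seeds p_{-1} = 1, q_{-1} = 0).
That gives (5*9 + 1)/(5*1 + 0) = 46/5.
Compare the errors: |x - 9/1| = |109*1 - 9*12|/(12*1) = 1/12, and |x - 46/5| = |109*5 - 46*12|/(12*5) = 7/60.
Cross-multiplying, 1*60 = 60 < 84 = 7*12, so 1/12 is smaller: the convergent 9/1 is closer to x than 46/5.

9/1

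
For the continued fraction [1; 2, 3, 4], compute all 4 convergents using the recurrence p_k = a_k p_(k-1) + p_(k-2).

Using the convergent recurrence p_i = a_i*p_{i-1} + p_{i-2}, q_i = a_i*q_{i-1} + q_{i-2} with p_{-2}=0, p_{-1}=1, q_{-2}=1, q_{-1}=0:
  i=0: a_0=1, p_0 = 1*1 + 0 = 1, q_0 = 1*0 + 1 = 1.
  i=1: a_1=2, p_1 = 2*1 + 1 = 3, q_1 = 2*1 + 0 = 2.
  i=2: a_2=3, p_2 = 3*3 + 1 = 10, q_2 = 3*2 + 1 = 7.
  i=3: a_3=4, p_3 = 4*10 + 3 = 43, q_3 = 4*7 + 2 = 30.

1/1, 3/2, 10/7, 43/30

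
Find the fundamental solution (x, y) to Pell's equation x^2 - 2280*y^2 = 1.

(x, y) = (191, 4)

First expand sqrt(2280) as a continued fraction. With x_i = (sqrt(2280) + m_i)/d_i and (m_0, d_0) = (0, 1): a_0 = floor(sqrt(2280)) = 47, since 47^2 = 2209 <= 2280 < 2304 = 48^2.
Iterate m_{i+1} = d_i*a_i - m_i, d_{i+1} = (2280 - m_{i+1}^2)/d_i, a_{i+1} = floor((a_0 + m_{i+1})/d_{i+1}):
  m_1 = 1*47 - 0 = 47, d_1 = (2280 - 47^2)/1 = 71/1 = 71, a_1 = floor((47 + 47)/71) = 1.
  m_2 = 71*1 - 47 = 24, d_2 = (2280 - 24^2)/71 = 1704/71 = 24, a_2 = floor((47 + 24)/24) = 2.
  m_3 = 24*2 - 24 = 24, d_3 = (2280 - 24^2)/24 = 1704/24 = 71, a_3 = floor((47 + 24)/71) = 1.
  m_4 = 71*1 - 24 = 47, d_4 = (2280 - 47^2)/71 = 71/71 = 1, a_4 = floor((47 + 47)/1) = 94.
  m_5 = 1*94 - 47 = 47, d_5 = (2280 - 47^2)/1 = 71/1 = 71: (m_5, d_5) = (m_1, d_1) = (47, 71), so from here the quotients repeat a_1, ..., a_4; the period length is 4.
So sqrt(2280) = [47; (1, 2, 1, 94)] with period length k = 4.
k is even, so the fundamental solution of x^2 - 2280y^2 = 1 is (p_{k-1}, q_{k-1}) = (p_3, q_3); compute convergents through index 3.
Convergents (p_i = a_i*p_{i-1} + p_{i-2}, q_i = a_i*q_{i-1} + q_{i-2} with p_{-2}=0, p_{-1}=1, q_{-2}=1, q_{-1}=0):
  i=0: a_0=47, p_0 = 47*1 + 0 = 47, q_0 = 47*0 + 1 = 1.
  i=1: a_1=1, p_1 = 1*47 + 1 = 48, q_1 = 1*1 + 0 = 1.
  i=2: a_2=2, p_2 = 2*48 + 47 = 143, q_2 = 2*1 + 1 = 3.
  i=3: a_3=1, p_3 = 1*143 + 48 = 191, q_3 = 1*3 + 1 = 4.
Check: 191^2 - 2280*4^2 = 36481 - 36480 = 1, so (x, y) = (191, 4) solves the equation, and by the theorem it is the least positive solution.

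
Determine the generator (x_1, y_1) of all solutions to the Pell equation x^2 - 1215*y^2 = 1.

(x, y) = (244, 7)

First expand sqrt(1215) as a continued fraction. With x_i = (sqrt(1215) + m_i)/d_i and (m_0, d_0) = (0, 1): a_0 = floor(sqrt(1215)) = 34, since 34^2 = 1156 <= 1215 < 1225 = 35^2.
Iterate m_{i+1} = d_i*a_i - m_i, d_{i+1} = (1215 - m_{i+1}^2)/d_i, a_{i+1} = floor((a_0 + m_{i+1})/d_{i+1}):
  m_1 = 1*34 - 0 = 34, d_1 = (1215 - 34^2)/1 = 59/1 = 59, a_1 = floor((34 + 34)/59) = 1.
  m_2 = 59*1 - 34 = 25, d_2 = (1215 - 25^2)/59 = 590/59 = 10, a_2 = floor((34 + 25)/10) = 5.
  m_3 = 10*5 - 25 = 25, d_3 = (1215 - 25^2)/10 = 590/10 = 59, a_3 = floor((34 + 25)/59) = 1.
  m_4 = 59*1 - 25 = 34, d_4 = (1215 - 34^2)/59 = 59/59 = 1, a_4 = floor((34 + 34)/1) = 68.
  m_5 = 1*68 - 34 = 34, d_5 = (1215 - 34^2)/1 = 59/1 = 59: (m_5, d_5) = (m_1, d_1) = (34, 59), so from here the quotients repeat a_1, ..., a_4; the period length is 4.
So sqrt(1215) = [34; (1, 5, 1, 68)] with period length k = 4.
k is even, so the fundamental solution of x^2 - 1215y^2 = 1 is (p_{k-1}, q_{k-1}) = (p_3, q_3); compute convergents through index 3.
Convergents (p_i = a_i*p_{i-1} + p_{i-2}, q_i = a_i*q_{i-1} + q_{i-2} with p_{-2}=0, p_{-1}=1, q_{-2}=1, q_{-1}=0):
  i=0: a_0=34, p_0 = 34*1 + 0 = 34, q_0 = 34*0 + 1 = 1.
  i=1: a_1=1, p_1 = 1*34 + 1 = 35, q_1 = 1*1 + 0 = 1.
  i=2: a_2=5, p_2 = 5*35 + 34 = 209, q_2 = 5*1 + 1 = 6.
  i=3: a_3=1, p_3 = 1*209 + 35 = 244, q_3 = 1*6 + 1 = 7.
Check: 244^2 - 1215*7^2 = 59536 - 59535 = 1, so (x, y) = (244, 7) solves the equation, and by the theorem it is the least positive solution.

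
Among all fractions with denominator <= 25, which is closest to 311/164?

36/19

Expand x = 311/164 as a continued fraction with the Euclidean algorithm:
  311 = 1*164 + 147, so a_0 = 1.
  164 = 1*147 + 17, so a_1 = 1.
  147 = 8*17 + 11, so a_2 = 8.
  17 = 1*11 + 6, so a_3 = 1.
  11 = 1*6 + 5, so a_4 = 1.
  6 = 1*5 + 1, so a_5 = 1.
  5 = 5*1 + 0, so a_6 = 5.
so x = [1; 1, 8, 1, 1, 1, 5].
Convergents (p_i = a_i*p_{i-1} + p_{i-2}, q_i = a_i*q_{i-1} + q_{i-2} with p_{-2}=0, p_{-1}=1, q_{-2}=1, q_{-1}=0), until the denominator exceeds 25:
  i=0: a_0=1, p_0 = 1*1 + 0 = 1, q_0 = 1*0 + 1 = 1.
  i=1: a_1=1, p_1 = 1*1 + 1 = 2, q_1 = 1*1 + 0 = 1.
  i=2: a_2=8, p_2 = 8*2 + 1 = 17, q_2 = 8*1 + 1 = 9.
  i=3: a_3=1, p_3 = 1*17 + 2 = 19, q_3 = 1*9 + 1 = 10.
  i=4: a_4=1, p_4 = 1*19 + 17 = 36, q_4 = 1*10 + 9 = 19.
  i=5: a_5=1, p_5 = 1*36 + 19 = 55, q_5 = 1*19 + 10 = 29.
q_5 = 29 > 25, so the last convergent with denominator <= 25 is p_4/q_4 = 36/19.
The closest fraction with denominator <= 25 is either p_4/q_4 or the intermediate fraction (k*p_4 + p_3)/(k*q_4 + q_3) with the largest k >= 1 whose denominator stays <= 25; these approach x as k grows, and every other convergent or intermediate fraction in range is farther away.
Largest k: floor((25 - q_3)/q_4) = floor((25 - 10)/19) = 0.
Since k = 0, no intermediate fraction beyond p_4/q_4 has denominator <= 25, so the convergent 36/19 is the closest (its error is |311*19 - 36*164|/(164*19) = 5/3116).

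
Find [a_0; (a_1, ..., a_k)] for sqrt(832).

[28; (1, 5, 2, 2, 1, 13, 1, 2, 2, 5, 1, 56)]

Write x_i = (sqrt(832) + m_i)/d_i with (m_0, d_0) = (0, 1). a_0 = floor(sqrt(832)) = 28, since 28^2 = 784 <= 832 < 841 = 29^2.
Iterate m_{i+1} = d_i*a_i - m_i, d_{i+1} = (832 - m_{i+1}^2)/d_i, a_{i+1} = floor((a_0 + m_{i+1})/d_{i+1}):
  m_1 = 1*28 - 0 = 28, d_1 = (832 - 28^2)/1 = 48/1 = 48, a_1 = floor((28 + 28)/48) = 1.
  m_2 = 48*1 - 28 = 20, d_2 = (832 - 20^2)/48 = 432/48 = 9, a_2 = floor((28 + 20)/9) = 5.
  m_3 = 9*5 - 20 = 25, d_3 = (832 - 25^2)/9 = 207/9 = 23, a_3 = floor((28 + 25)/23) = 2.
  m_4 = 23*2 - 25 = 21, d_4 = (832 - 21^2)/23 = 391/23 = 17, a_4 = floor((28 + 21)/17) = 2.
  m_5 = 17*2 - 21 = 13, d_5 = (832 - 13^2)/17 = 663/17 = 39, a_5 = floor((28 + 13)/39) = 1.
  m_6 = 39*1 - 13 = 26, d_6 = (832 - 26^2)/39 = 156/39 = 4, a_6 = floor((28 + 26)/4) = 13.
  m_7 = 4*13 - 26 = 26, d_7 = (832 - 26^2)/4 = 156/4 = 39, a_7 = floor((28 + 26)/39) = 1.
  m_8 = 39*1 - 26 = 13, d_8 = (832 - 13^2)/39 = 663/39 = 17, a_8 = floor((28 + 13)/17) = 2.
  m_9 = 17*2 - 13 = 21, d_9 = (832 - 21^2)/17 = 391/17 = 23, a_9 = floor((28 + 21)/23) = 2.
  m_10 = 23*2 - 21 = 25, d_10 = (832 - 25^2)/23 = 207/23 = 9, a_10 = floor((28 + 25)/9) = 5.
  m_11 = 9*5 - 25 = 20, d_11 = (832 - 20^2)/9 = 432/9 = 48, a_11 = floor((28 + 20)/48) = 1.
  m_12 = 48*1 - 20 = 28, d_12 = (832 - 28^2)/48 = 48/48 = 1, a_12 = floor((28 + 28)/1) = 56.
  m_13 = 1*56 - 28 = 28, d_13 = (832 - 28^2)/1 = 48/1 = 48: (m_13, d_13) = (m_1, d_1) = (28, 48), so from here the quotients repeat a_1, ..., a_12; the period length is 12.
Hence the expansion of sqrt(832) is a_0 = 28 followed by the repeating block 1, 5, 2, 2, 1, 13, 1, 2, 2, 5, 1, 56 (period 12).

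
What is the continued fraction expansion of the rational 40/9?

Run the Euclidean algorithm on 40 and 9; the successive quotients are the partial quotients a_0, a_1, ... (each step inverts the fractional part left over by the previous one):
  40 = 4*9 + 4, so a_0 = 4.
  9 = 2*4 + 1, so a_1 = 2.
  4 = 4*1 + 0, so a_2 = 4.
The remainder reaches 0 after 3 divisions, so the expansion has 3 partial quotients, read off in order.

[4; 2, 4]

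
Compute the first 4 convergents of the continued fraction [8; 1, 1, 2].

8/1, 9/1, 17/2, 43/5

Using the convergent recurrence p_i = a_i*p_{i-1} + p_{i-2}, q_i = a_i*q_{i-1} + q_{i-2} with p_{-2}=0, p_{-1}=1, q_{-2}=1, q_{-1}=0:
  i=0: a_0=8, p_0 = 8*1 + 0 = 8, q_0 = 8*0 + 1 = 1.
  i=1: a_1=1, p_1 = 1*8 + 1 = 9, q_1 = 1*1 + 0 = 1.
  i=2: a_2=1, p_2 = 1*9 + 8 = 17, q_2 = 1*1 + 1 = 2.
  i=3: a_3=2, p_3 = 2*17 + 9 = 43, q_3 = 2*2 + 1 = 5.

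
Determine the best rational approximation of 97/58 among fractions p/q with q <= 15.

5/3

Expand x = 97/58 as a continued fraction with the Euclidean algorithm:
  97 = 1*58 + 39, so a_0 = 1.
  58 = 1*39 + 19, so a_1 = 1.
  39 = 2*19 + 1, so a_2 = 2.
  19 = 19*1 + 0, so a_3 = 19.
so x = [1; 1, 2, 19].
Convergents (p_i = a_i*p_{i-1} + p_{i-2}, q_i = a_i*q_{i-1} + q_{i-2} with p_{-2}=0, p_{-1}=1, q_{-2}=1, q_{-1}=0), until the denominator exceeds 15:
  i=0: a_0=1, p_0 = 1*1 + 0 = 1, q_0 = 1*0 + 1 = 1.
  i=1: a_1=1, p_1 = 1*1 + 1 = 2, q_1 = 1*1 + 0 = 1.
  i=2: a_2=2, p_2 = 2*2 + 1 = 5, q_2 = 2*1 + 1 = 3.
  i=3: a_3=19, p_3 = 19*5 + 2 = 97, q_3 = 19*3 + 1 = 58.
q_3 = 58 > 15, so the last convergent with denominator <= 15 is p_2/q_2 = 5/3.
The closest fraction with denominator <= 15 is either p_2/q_2 or the intermediate fraction (k*p_2 + p_1)/(k*q_2 + q_1) with the largest k >= 1 whose denominator stays <= 15; these approach x as k grows, and every other convergent or intermediate fraction in range is farther away.
Largest k: floor((15 - q_1)/q_2) = floor((15 - 1)/3) = 4.
That gives (4*5 + 2)/(4*3 + 1) = 22/13.
Compare the errors: |x - 5/3| = |97*3 - 5*58|/(58*3) = 1/174, and |x - 22/13| = |97*13 - 22*58|/(58*13) = 15/754.
Cross-multiplying, 1*754 = 754 < 2610 = 15*174, so 1/174 is smaller: the convergent 5/3 is closer to x than 22/13.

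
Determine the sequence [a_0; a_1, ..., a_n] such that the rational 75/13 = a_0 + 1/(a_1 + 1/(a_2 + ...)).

Run the Euclidean algorithm on 75 and 13; the successive quotients are the partial quotients a_0, a_1, ... (each step inverts the fractional part left over by the previous one):
  75 = 5*13 + 10, so a_0 = 5.
  13 = 1*10 + 3, so a_1 = 1.
  10 = 3*3 + 1, so a_2 = 3.
  3 = 3*1 + 0, so a_3 = 3.
The remainder reaches 0 after 4 divisions, so the expansion has 4 partial quotients, read off in order.

[5; 1, 3, 3]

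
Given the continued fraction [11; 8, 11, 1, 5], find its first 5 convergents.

Using the convergent recurrence p_i = a_i*p_{i-1} + p_{i-2}, q_i = a_i*q_{i-1} + q_{i-2} with p_{-2}=0, p_{-1}=1, q_{-2}=1, q_{-1}=0:
  i=0: a_0=11, p_0 = 11*1 + 0 = 11, q_0 = 11*0 + 1 = 1.
  i=1: a_1=8, p_1 = 8*11 + 1 = 89, q_1 = 8*1 + 0 = 8.
  i=2: a_2=11, p_2 = 11*89 + 11 = 990, q_2 = 11*8 + 1 = 89.
  i=3: a_3=1, p_3 = 1*990 + 89 = 1079, q_3 = 1*89 + 8 = 97.
  i=4: a_4=5, p_4 = 5*1079 + 990 = 6385, q_4 = 5*97 + 89 = 574.

11/1, 89/8, 990/89, 1079/97, 6385/574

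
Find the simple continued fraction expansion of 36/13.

[2; 1, 3, 3]

Run the Euclidean algorithm on 36 and 13; the successive quotients are the partial quotients a_0, a_1, ... (each step inverts the fractional part left over by the previous one):
  36 = 2*13 + 10, so a_0 = 2.
  13 = 1*10 + 3, so a_1 = 1.
  10 = 3*3 + 1, so a_2 = 3.
  3 = 3*1 + 0, so a_3 = 3.
The remainder reaches 0 after 4 divisions, so the expansion has 4 partial quotients, read off in order.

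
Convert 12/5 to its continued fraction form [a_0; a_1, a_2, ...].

Run the Euclidean algorithm on 12 and 5; the successive quotients are the partial quotients a_0, a_1, ... (each step inverts the fractional part left over by the previous one):
  12 = 2*5 + 2, so a_0 = 2.
  5 = 2*2 + 1, so a_1 = 2.
  2 = 2*1 + 0, so a_2 = 2.
The remainder reaches 0 after 3 divisions, so the expansion has 3 partial quotients, read off in order.

[2; 2, 2]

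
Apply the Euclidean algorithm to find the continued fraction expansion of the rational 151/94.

Run the Euclidean algorithm on 151 and 94; the successive quotients are the partial quotients a_0, a_1, ... (each step inverts the fractional part left over by the previous one):
  151 = 1*94 + 57, so a_0 = 1.
  94 = 1*57 + 37, so a_1 = 1.
  57 = 1*37 + 20, so a_2 = 1.
  37 = 1*20 + 17, so a_3 = 1.
  20 = 1*17 + 3, so a_4 = 1.
  17 = 5*3 + 2, so a_5 = 5.
  3 = 1*2 + 1, so a_6 = 1.
  2 = 2*1 + 0, so a_7 = 2.
The remainder reaches 0 after 8 divisions, so the expansion has 8 partial quotients, read off in order.

[1; 1, 1, 1, 1, 5, 1, 2]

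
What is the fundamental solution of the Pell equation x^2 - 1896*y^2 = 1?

(x, y) = (193549, 4445)

First expand sqrt(1896) as a continued fraction. With x_i = (sqrt(1896) + m_i)/d_i and (m_0, d_0) = (0, 1): a_0 = floor(sqrt(1896)) = 43, since 43^2 = 1849 <= 1896 < 1936 = 44^2.
Iterate m_{i+1} = d_i*a_i - m_i, d_{i+1} = (1896 - m_{i+1}^2)/d_i, a_{i+1} = floor((a_0 + m_{i+1})/d_{i+1}):
  m_1 = 1*43 - 0 = 43, d_1 = (1896 - 43^2)/1 = 47/1 = 47, a_1 = floor((43 + 43)/47) = 1.
  m_2 = 47*1 - 43 = 4, d_2 = (1896 - 4^2)/47 = 1880/47 = 40, a_2 = floor((43 + 4)/40) = 1.
  m_3 = 40*1 - 4 = 36, d_3 = (1896 - 36^2)/40 = 600/40 = 15, a_3 = floor((43 + 36)/15) = 5.
  m_4 = 15*5 - 36 = 39, d_4 = (1896 - 39^2)/15 = 375/15 = 25, a_4 = floor((43 + 39)/25) = 3.
  m_5 = 25*3 - 39 = 36, d_5 = (1896 - 36^2)/25 = 600/25 = 24, a_5 = floor((43 + 36)/24) = 3.
  m_6 = 24*3 - 36 = 36, d_6 = (1896 - 36^2)/24 = 600/24 = 25, a_6 = floor((43 + 36)/25) = 3.
  m_7 = 25*3 - 36 = 39, d_7 = (1896 - 39^2)/25 = 375/25 = 15, a_7 = floor((43 + 39)/15) = 5.
  m_8 = 15*5 - 39 = 36, d_8 = (1896 - 36^2)/15 = 600/15 = 40, a_8 = floor((43 + 36)/40) = 1.
  m_9 = 40*1 - 36 = 4, d_9 = (1896 - 4^2)/40 = 1880/40 = 47, a_9 = floor((43 + 4)/47) = 1.
  m_10 = 47*1 - 4 = 43, d_10 = (1896 - 43^2)/47 = 47/47 = 1, a_10 = floor((43 + 43)/1) = 86.
  m_11 = 1*86 - 43 = 43, d_11 = (1896 - 43^2)/1 = 47/1 = 47: (m_11, d_11) = (m_1, d_1) = (43, 47), so from here the quotients repeat a_1, ..., a_10; the period length is 10.
So sqrt(1896) = [43; (1, 1, 5, 3, 3, 3, 5, 1, 1, 86)] with period length k = 10.
k is even, so the fundamental solution of x^2 - 1896y^2 = 1 is (p_{k-1}, q_{k-1}) = (p_9, q_9); compute convergents through index 9.
Convergents (p_i = a_i*p_{i-1} + p_{i-2}, q_i = a_i*q_{i-1} + q_{i-2} with p_{-2}=0, p_{-1}=1, q_{-2}=1, q_{-1}=0):
  i=0: a_0=43, p_0 = 43*1 + 0 = 43, q_0 = 43*0 + 1 = 1.
  i=1: a_1=1, p_1 = 1*43 + 1 = 44, q_1 = 1*1 + 0 = 1.
  i=2: a_2=1, p_2 = 1*44 + 43 = 87, q_2 = 1*1 + 1 = 2.
  i=3: a_3=5, p_3 = 5*87 + 44 = 479, q_3 = 5*2 + 1 = 11.
  i=4: a_4=3, p_4 = 3*479 + 87 = 1524, q_4 = 3*11 + 2 = 35.
  i=5: a_5=3, p_5 = 3*1524 + 479 = 5051, q_5 = 3*35 + 11 = 116.
  i=6: a_6=3, p_6 = 3*5051 + 1524 = 16677, q_6 = 3*116 + 35 = 383.
  i=7: a_7=5, p_7 = 5*16677 + 5051 = 88436, q_7 = 5*383 + 116 = 2031.
  i=8: a_8=1, p_8 = 1*88436 + 16677 = 105113, q_8 = 1*2031 + 383 = 2414.
  i=9: a_9=1, p_9 = 1*105113 + 88436 = 193549, q_9 = 1*2414 + 2031 = 4445.
Check: 193549^2 - 1896*4445^2 = 37461215401 - 37461215400 = 1, so (x, y) = (193549, 4445) solves the equation, and by the theorem it is the least positive solution.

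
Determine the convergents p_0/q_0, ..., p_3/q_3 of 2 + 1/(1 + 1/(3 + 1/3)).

2/1, 3/1, 11/4, 36/13

Using the convergent recurrence p_i = a_i*p_{i-1} + p_{i-2}, q_i = a_i*q_{i-1} + q_{i-2} with p_{-2}=0, p_{-1}=1, q_{-2}=1, q_{-1}=0:
  i=0: a_0=2, p_0 = 2*1 + 0 = 2, q_0 = 2*0 + 1 = 1.
  i=1: a_1=1, p_1 = 1*2 + 1 = 3, q_1 = 1*1 + 0 = 1.
  i=2: a_2=3, p_2 = 3*3 + 2 = 11, q_2 = 3*1 + 1 = 4.
  i=3: a_3=3, p_3 = 3*11 + 3 = 36, q_3 = 3*4 + 1 = 13.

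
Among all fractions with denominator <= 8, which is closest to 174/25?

Expand x = 174/25 as a continued fraction with the Euclidean algorithm:
  174 = 6*25 + 24, so a_0 = 6.
  25 = 1*24 + 1, so a_1 = 1.
  24 = 24*1 + 0, so a_2 = 24.
so x = [6; 1, 24].
Convergents (p_i = a_i*p_{i-1} + p_{i-2}, q_i = a_i*q_{i-1} + q_{i-2} with p_{-2}=0, p_{-1}=1, q_{-2}=1, q_{-1}=0), until the denominator exceeds 8:
  i=0: a_0=6, p_0 = 6*1 + 0 = 6, q_0 = 6*0 + 1 = 1.
  i=1: a_1=1, p_1 = 1*6 + 1 = 7, q_1 = 1*1 + 0 = 1.
  i=2: a_2=24, p_2 = 24*7 + 6 = 174, q_2 = 24*1 + 1 = 25.
q_2 = 25 > 8, so the last convergent with denominator <= 8 is p_1/q_1 = 7/1.
The closest fraction with denominator <= 8 is either p_1/q_1 or the intermediate fraction (k*p_1 + p_0)/(k*q_1 + q_0) with the largest k >= 1 whose denominator stays <= 8; these approach x as k grows, and every other convergent or intermediate fraction in range is farther away.
Largest k: floor((8 - q_0)/q_1) = floor((8 - 1)/1) = 7.
That gives (7*7 + 6)/(7*1 + 1) = 55/8.
Compare the errors: |x - 7/1| = |174*1 - 7*25|/(25*1) = 1/25, and |x - 55/8| = |174*8 - 55*25|/(25*8) = 17/200.
Cross-multiplying, 1*200 = 200 < 425 = 17*25, so 1/25 is smaller: the convergent 7/1 is closer to x than 55/8.

7/1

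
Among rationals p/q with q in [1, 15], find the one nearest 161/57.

Expand x = 161/57 as a continued fraction with the Euclidean algorithm:
  161 = 2*57 + 47, so a_0 = 2.
  57 = 1*47 + 10, so a_1 = 1.
  47 = 4*10 + 7, so a_2 = 4.
  10 = 1*7 + 3, so a_3 = 1.
  7 = 2*3 + 1, so a_4 = 2.
  3 = 3*1 + 0, so a_5 = 3.
so x = [2; 1, 4, 1, 2, 3].
Convergents (p_i = a_i*p_{i-1} + p_{i-2}, q_i = a_i*q_{i-1} + q_{i-2} with p_{-2}=0, p_{-1}=1, q_{-2}=1, q_{-1}=0), until the denominator exceeds 15:
  i=0: a_0=2, p_0 = 2*1 + 0 = 2, q_0 = 2*0 + 1 = 1.
  i=1: a_1=1, p_1 = 1*2 + 1 = 3, q_1 = 1*1 + 0 = 1.
  i=2: a_2=4, p_2 = 4*3 + 2 = 14, q_2 = 4*1 + 1 = 5.
  i=3: a_3=1, p_3 = 1*14 + 3 = 17, q_3 = 1*5 + 1 = 6.
  i=4: a_4=2, p_4 = 2*17 + 14 = 48, q_4 = 2*6 + 5 = 17.
q_4 = 17 > 15, so the last convergent with denominator <= 15 is p_3/q_3 = 17/6.
The closest fraction with denominator <= 15 is either p_3/q_3 or the intermediate fraction (k*p_3 + p_2)/(k*q_3 + q_2) with the largest k >= 1 whose denominator stays <= 15; these approach x as k grows, and every other convergent or intermediate fraction in range is farther away.
Largest k: floor((15 - q_2)/q_3) = floor((15 - 5)/6) = 1.
That gives (1*17 + 14)/(1*6 + 5) = 31/11.
Compare the errors: |x - 17/6| = |161*6 - 17*57|/(57*6) = 3/342, and |x - 31/11| = |161*11 - 31*57|/(57*11) = 4/627.
Cross-multiplying, 4*342 = 1368 < 1881 = 3*627, so 4/627 is smaller: the intermediate fraction 31/11 is closer to x than 17/6.

31/11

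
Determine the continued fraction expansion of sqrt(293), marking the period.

[17; (8, 1, 1, 8, 34)]

Write x_i = (sqrt(293) + m_i)/d_i with (m_0, d_0) = (0, 1). a_0 = floor(sqrt(293)) = 17, since 17^2 = 289 <= 293 < 324 = 18^2.
Iterate m_{i+1} = d_i*a_i - m_i, d_{i+1} = (293 - m_{i+1}^2)/d_i, a_{i+1} = floor((a_0 + m_{i+1})/d_{i+1}):
  m_1 = 1*17 - 0 = 17, d_1 = (293 - 17^2)/1 = 4/1 = 4, a_1 = floor((17 + 17)/4) = 8.
  m_2 = 4*8 - 17 = 15, d_2 = (293 - 15^2)/4 = 68/4 = 17, a_2 = floor((17 + 15)/17) = 1.
  m_3 = 17*1 - 15 = 2, d_3 = (293 - 2^2)/17 = 289/17 = 17, a_3 = floor((17 + 2)/17) = 1.
  m_4 = 17*1 - 2 = 15, d_4 = (293 - 15^2)/17 = 68/17 = 4, a_4 = floor((17 + 15)/4) = 8.
  m_5 = 4*8 - 15 = 17, d_5 = (293 - 17^2)/4 = 4/4 = 1, a_5 = floor((17 + 17)/1) = 34.
  m_6 = 1*34 - 17 = 17, d_6 = (293 - 17^2)/1 = 4/1 = 4: (m_6, d_6) = (m_1, d_1) = (17, 4), so from here the quotients repeat a_1, ..., a_5; the period length is 5.
Hence the expansion of sqrt(293) is a_0 = 17 followed by the repeating block 8, 1, 1, 8, 34 (period 5).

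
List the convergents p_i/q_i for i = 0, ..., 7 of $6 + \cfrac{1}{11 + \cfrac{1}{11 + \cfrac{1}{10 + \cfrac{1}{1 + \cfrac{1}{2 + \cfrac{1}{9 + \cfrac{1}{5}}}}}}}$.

Using the convergent recurrence p_i = a_i*p_{i-1} + p_{i-2}, q_i = a_i*q_{i-1} + q_{i-2} with p_{-2}=0, p_{-1}=1, q_{-2}=1, q_{-1}=0:
  i=0: a_0=6, p_0 = 6*1 + 0 = 6, q_0 = 6*0 + 1 = 1.
  i=1: a_1=11, p_1 = 11*6 + 1 = 67, q_1 = 11*1 + 0 = 11.
  i=2: a_2=11, p_2 = 11*67 + 6 = 743, q_2 = 11*11 + 1 = 122.
  i=3: a_3=10, p_3 = 10*743 + 67 = 7497, q_3 = 10*122 + 11 = 1231.
  i=4: a_4=1, p_4 = 1*7497 + 743 = 8240, q_4 = 1*1231 + 122 = 1353.
  i=5: a_5=2, p_5 = 2*8240 + 7497 = 23977, q_5 = 2*1353 + 1231 = 3937.
  i=6: a_6=9, p_6 = 9*23977 + 8240 = 224033, q_6 = 9*3937 + 1353 = 36786.
  i=7: a_7=5, p_7 = 5*224033 + 23977 = 1144142, q_7 = 5*36786 + 3937 = 187867.

6/1, 67/11, 743/122, 7497/1231, 8240/1353, 23977/3937, 224033/36786, 1144142/187867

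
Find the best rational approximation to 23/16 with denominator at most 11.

13/9

Expand x = 23/16 as a continued fraction with the Euclidean algorithm:
  23 = 1*16 + 7, so a_0 = 1.
  16 = 2*7 + 2, so a_1 = 2.
  7 = 3*2 + 1, so a_2 = 3.
  2 = 2*1 + 0, so a_3 = 2.
so x = [1; 2, 3, 2].
Convergents (p_i = a_i*p_{i-1} + p_{i-2}, q_i = a_i*q_{i-1} + q_{i-2} with p_{-2}=0, p_{-1}=1, q_{-2}=1, q_{-1}=0), until the denominator exceeds 11:
  i=0: a_0=1, p_0 = 1*1 + 0 = 1, q_0 = 1*0 + 1 = 1.
  i=1: a_1=2, p_1 = 2*1 + 1 = 3, q_1 = 2*1 + 0 = 2.
  i=2: a_2=3, p_2 = 3*3 + 1 = 10, q_2 = 3*2 + 1 = 7.
  i=3: a_3=2, p_3 = 2*10 + 3 = 23, q_3 = 2*7 + 2 = 16.
q_3 = 16 > 11, so the last convergent with denominator <= 11 is p_2/q_2 = 10/7.
The closest fraction with denominator <= 11 is either p_2/q_2 or the intermediate fraction (k*p_2 + p_1)/(k*q_2 + q_1) with the largest k >= 1 whose denominator stays <= 11; these approach x as k grows, and every other convergent or intermediate fraction in range is farther away.
Largest k: floor((11 - q_1)/q_2) = floor((11 - 2)/7) = 1.
That gives (1*10 + 3)/(1*7 + 2) = 13/9.
Compare the errors: |x - 10/7| = |23*7 - 10*16|/(16*7) = 1/112, and |x - 13/9| = |23*9 - 13*16|/(16*9) = 1/144.
Cross-multiplying, 1*112 = 112 < 144 = 1*144, so 1/144 is smaller: the intermediate fraction 13/9 is closer to x than 10/7.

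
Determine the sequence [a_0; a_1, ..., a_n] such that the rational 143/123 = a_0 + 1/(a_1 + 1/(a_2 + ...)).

Run the Euclidean algorithm on 143 and 123; the successive quotients are the partial quotients a_0, a_1, ... (each step inverts the fractional part left over by the previous one):
  143 = 1*123 + 20, so a_0 = 1.
  123 = 6*20 + 3, so a_1 = 6.
  20 = 6*3 + 2, so a_2 = 6.
  3 = 1*2 + 1, so a_3 = 1.
  2 = 2*1 + 0, so a_4 = 2.
The remainder reaches 0 after 5 divisions, so the expansion has 5 partial quotients, read off in order.

[1; 6, 6, 1, 2]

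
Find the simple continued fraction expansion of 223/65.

Run the Euclidean algorithm on 223 and 65; the successive quotients are the partial quotients a_0, a_1, ... (each step inverts the fractional part left over by the previous one):
  223 = 3*65 + 28, so a_0 = 3.
  65 = 2*28 + 9, so a_1 = 2.
  28 = 3*9 + 1, so a_2 = 3.
  9 = 9*1 + 0, so a_3 = 9.
The remainder reaches 0 after 4 divisions, so the expansion has 4 partial quotients, read off in order.

[3; 2, 3, 9]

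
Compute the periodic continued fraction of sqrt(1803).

[42; (2, 6, 28, 6, 2, 84)]

Write x_i = (sqrt(1803) + m_i)/d_i with (m_0, d_0) = (0, 1). a_0 = floor(sqrt(1803)) = 42, since 42^2 = 1764 <= 1803 < 1849 = 43^2.
Iterate m_{i+1} = d_i*a_i - m_i, d_{i+1} = (1803 - m_{i+1}^2)/d_i, a_{i+1} = floor((a_0 + m_{i+1})/d_{i+1}):
  m_1 = 1*42 - 0 = 42, d_1 = (1803 - 42^2)/1 = 39/1 = 39, a_1 = floor((42 + 42)/39) = 2.
  m_2 = 39*2 - 42 = 36, d_2 = (1803 - 36^2)/39 = 507/39 = 13, a_2 = floor((42 + 36)/13) = 6.
  m_3 = 13*6 - 36 = 42, d_3 = (1803 - 42^2)/13 = 39/13 = 3, a_3 = floor((42 + 42)/3) = 28.
  m_4 = 3*28 - 42 = 42, d_4 = (1803 - 42^2)/3 = 39/3 = 13, a_4 = floor((42 + 42)/13) = 6.
  m_5 = 13*6 - 42 = 36, d_5 = (1803 - 36^2)/13 = 507/13 = 39, a_5 = floor((42 + 36)/39) = 2.
  m_6 = 39*2 - 36 = 42, d_6 = (1803 - 42^2)/39 = 39/39 = 1, a_6 = floor((42 + 42)/1) = 84.
  m_7 = 1*84 - 42 = 42, d_7 = (1803 - 42^2)/1 = 39/1 = 39: (m_7, d_7) = (m_1, d_1) = (42, 39), so from here the quotients repeat a_1, ..., a_6; the period length is 6.
Hence the expansion of sqrt(1803) is a_0 = 42 followed by the repeating block 2, 6, 28, 6, 2, 84 (period 6).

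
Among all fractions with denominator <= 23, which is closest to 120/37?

68/21

Expand x = 120/37 as a continued fraction with the Euclidean algorithm:
  120 = 3*37 + 9, so a_0 = 3.
  37 = 4*9 + 1, so a_1 = 4.
  9 = 9*1 + 0, so a_2 = 9.
so x = [3; 4, 9].
Convergents (p_i = a_i*p_{i-1} + p_{i-2}, q_i = a_i*q_{i-1} + q_{i-2} with p_{-2}=0, p_{-1}=1, q_{-2}=1, q_{-1}=0), until the denominator exceeds 23:
  i=0: a_0=3, p_0 = 3*1 + 0 = 3, q_0 = 3*0 + 1 = 1.
  i=1: a_1=4, p_1 = 4*3 + 1 = 13, q_1 = 4*1 + 0 = 4.
  i=2: a_2=9, p_2 = 9*13 + 3 = 120, q_2 = 9*4 + 1 = 37.
q_2 = 37 > 23, so the last convergent with denominator <= 23 is p_1/q_1 = 13/4.
The closest fraction with denominator <= 23 is either p_1/q_1 or the intermediate fraction (k*p_1 + p_0)/(k*q_1 + q_0) with the largest k >= 1 whose denominator stays <= 23; these approach x as k grows, and every other convergent or intermediate fraction in range is farther away.
Largest k: floor((23 - q_0)/q_1) = floor((23 - 1)/4) = 5.
That gives (5*13 + 3)/(5*4 + 1) = 68/21.
Compare the errors: |x - 13/4| = |120*4 - 13*37|/(37*4) = 1/148, and |x - 68/21| = |120*21 - 68*37|/(37*21) = 4/777.
Cross-multiplying, 4*148 = 592 < 777 = 1*777, so 4/777 is smaller: the intermediate fraction 68/21 is closer to x than 13/4.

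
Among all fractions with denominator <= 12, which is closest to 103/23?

9/2

Expand x = 103/23 as a continued fraction with the Euclidean algorithm:
  103 = 4*23 + 11, so a_0 = 4.
  23 = 2*11 + 1, so a_1 = 2.
  11 = 11*1 + 0, so a_2 = 11.
so x = [4; 2, 11].
Convergents (p_i = a_i*p_{i-1} + p_{i-2}, q_i = a_i*q_{i-1} + q_{i-2} with p_{-2}=0, p_{-1}=1, q_{-2}=1, q_{-1}=0), until the denominator exceeds 12:
  i=0: a_0=4, p_0 = 4*1 + 0 = 4, q_0 = 4*0 + 1 = 1.
  i=1: a_1=2, p_1 = 2*4 + 1 = 9, q_1 = 2*1 + 0 = 2.
  i=2: a_2=11, p_2 = 11*9 + 4 = 103, q_2 = 11*2 + 1 = 23.
q_2 = 23 > 12, so the last convergent with denominator <= 12 is p_1/q_1 = 9/2.
The closest fraction with denominator <= 12 is either p_1/q_1 or the intermediate fraction (k*p_1 + p_0)/(k*q_1 + q_0) with the largest k >= 1 whose denominator stays <= 12; these approach x as k grows, and every other convergent or intermediate fraction in range is farther away.
Largest k: floor((12 - q_0)/q_1) = floor((12 - 1)/2) = 5.
That gives (5*9 + 4)/(5*2 + 1) = 49/11.
Compare the errors: |x - 9/2| = |103*2 - 9*23|/(23*2) = 1/46, and |x - 49/11| = |103*11 - 49*23|/(23*11) = 6/253.
Cross-multiplying, 1*253 = 253 < 276 = 6*46, so 1/46 is smaller: the convergent 9/2 is closer to x than 49/11.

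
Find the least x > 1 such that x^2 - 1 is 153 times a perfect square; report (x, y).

First expand sqrt(153) as a continued fraction. With x_i = (sqrt(153) + m_i)/d_i and (m_0, d_0) = (0, 1): a_0 = floor(sqrt(153)) = 12, since 12^2 = 144 <= 153 < 169 = 13^2.
Iterate m_{i+1} = d_i*a_i - m_i, d_{i+1} = (153 - m_{i+1}^2)/d_i, a_{i+1} = floor((a_0 + m_{i+1})/d_{i+1}):
  m_1 = 1*12 - 0 = 12, d_1 = (153 - 12^2)/1 = 9/1 = 9, a_1 = floor((12 + 12)/9) = 2.
  m_2 = 9*2 - 12 = 6, d_2 = (153 - 6^2)/9 = 117/9 = 13, a_2 = floor((12 + 6)/13) = 1.
  m_3 = 13*1 - 6 = 7, d_3 = (153 - 7^2)/13 = 104/13 = 8, a_3 = floor((12 + 7)/8) = 2.
  m_4 = 8*2 - 7 = 9, d_4 = (153 - 9^2)/8 = 72/8 = 9, a_4 = floor((12 + 9)/9) = 2.
  m_5 = 9*2 - 9 = 9, d_5 = (153 - 9^2)/9 = 72/9 = 8, a_5 = floor((12 + 9)/8) = 2.
  m_6 = 8*2 - 9 = 7, d_6 = (153 - 7^2)/8 = 104/8 = 13, a_6 = floor((12 + 7)/13) = 1.
  m_7 = 13*1 - 7 = 6, d_7 = (153 - 6^2)/13 = 117/13 = 9, a_7 = floor((12 + 6)/9) = 2.
  m_8 = 9*2 - 6 = 12, d_8 = (153 - 12^2)/9 = 9/9 = 1, a_8 = floor((12 + 12)/1) = 24.
  m_9 = 1*24 - 12 = 12, d_9 = (153 - 12^2)/1 = 9/1 = 9: (m_9, d_9) = (m_1, d_1) = (12, 9), so from here the quotients repeat a_1, ..., a_8; the period length is 8.
So sqrt(153) = [12; (2, 1, 2, 2, 2, 1, 2, 24)] with period length k = 8.
k is even, so the fundamental solution of x^2 - 153y^2 = 1 is (p_{k-1}, q_{k-1}) = (p_7, q_7); compute convergents through index 7.
Convergents (p_i = a_i*p_{i-1} + p_{i-2}, q_i = a_i*q_{i-1} + q_{i-2} with p_{-2}=0, p_{-1}=1, q_{-2}=1, q_{-1}=0):
  i=0: a_0=12, p_0 = 12*1 + 0 = 12, q_0 = 12*0 + 1 = 1.
  i=1: a_1=2, p_1 = 2*12 + 1 = 25, q_1 = 2*1 + 0 = 2.
  i=2: a_2=1, p_2 = 1*25 + 12 = 37, q_2 = 1*2 + 1 = 3.
  i=3: a_3=2, p_3 = 2*37 + 25 = 99, q_3 = 2*3 + 2 = 8.
  i=4: a_4=2, p_4 = 2*99 + 37 = 235, q_4 = 2*8 + 3 = 19.
  i=5: a_5=2, p_5 = 2*235 + 99 = 569, q_5 = 2*19 + 8 = 46.
  i=6: a_6=1, p_6 = 1*569 + 235 = 804, q_6 = 1*46 + 19 = 65.
  i=7: a_7=2, p_7 = 2*804 + 569 = 2177, q_7 = 2*65 + 46 = 176.
Check: 2177^2 - 153*176^2 = 4739329 - 4739328 = 1, so (x, y) = (2177, 176) solves the equation, and by the theorem it is the least positive solution.

(x, y) = (2177, 176)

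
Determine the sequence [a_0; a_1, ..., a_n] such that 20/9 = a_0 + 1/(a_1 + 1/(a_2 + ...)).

[2; 4, 2]

Run the Euclidean algorithm on 20 and 9; the successive quotients are the partial quotients a_0, a_1, ... (each step inverts the fractional part left over by the previous one):
  20 = 2*9 + 2, so a_0 = 2.
  9 = 4*2 + 1, so a_1 = 4.
  2 = 2*1 + 0, so a_2 = 2.
The remainder reaches 0 after 3 divisions, so the expansion has 3 partial quotients, read off in order.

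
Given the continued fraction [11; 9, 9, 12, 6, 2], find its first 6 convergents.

11/1, 100/9, 911/82, 11032/993, 67103/6040, 145238/13073

Using the convergent recurrence p_i = a_i*p_{i-1} + p_{i-2}, q_i = a_i*q_{i-1} + q_{i-2} with p_{-2}=0, p_{-1}=1, q_{-2}=1, q_{-1}=0:
  i=0: a_0=11, p_0 = 11*1 + 0 = 11, q_0 = 11*0 + 1 = 1.
  i=1: a_1=9, p_1 = 9*11 + 1 = 100, q_1 = 9*1 + 0 = 9.
  i=2: a_2=9, p_2 = 9*100 + 11 = 911, q_2 = 9*9 + 1 = 82.
  i=3: a_3=12, p_3 = 12*911 + 100 = 11032, q_3 = 12*82 + 9 = 993.
  i=4: a_4=6, p_4 = 6*11032 + 911 = 67103, q_4 = 6*993 + 82 = 6040.
  i=5: a_5=2, p_5 = 2*67103 + 11032 = 145238, q_5 = 2*6040 + 993 = 13073.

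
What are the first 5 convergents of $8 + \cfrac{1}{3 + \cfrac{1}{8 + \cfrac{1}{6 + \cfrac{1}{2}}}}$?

Using the convergent recurrence p_i = a_i*p_{i-1} + p_{i-2}, q_i = a_i*q_{i-1} + q_{i-2} with p_{-2}=0, p_{-1}=1, q_{-2}=1, q_{-1}=0:
  i=0: a_0=8, p_0 = 8*1 + 0 = 8, q_0 = 8*0 + 1 = 1.
  i=1: a_1=3, p_1 = 3*8 + 1 = 25, q_1 = 3*1 + 0 = 3.
  i=2: a_2=8, p_2 = 8*25 + 8 = 208, q_2 = 8*3 + 1 = 25.
  i=3: a_3=6, p_3 = 6*208 + 25 = 1273, q_3 = 6*25 + 3 = 153.
  i=4: a_4=2, p_4 = 2*1273 + 208 = 2754, q_4 = 2*153 + 25 = 331.

8/1, 25/3, 208/25, 1273/153, 2754/331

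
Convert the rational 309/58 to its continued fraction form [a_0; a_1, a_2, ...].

[5; 3, 19]

Run the Euclidean algorithm on 309 and 58; the successive quotients are the partial quotients a_0, a_1, ... (each step inverts the fractional part left over by the previous one):
  309 = 5*58 + 19, so a_0 = 5.
  58 = 3*19 + 1, so a_1 = 3.
  19 = 19*1 + 0, so a_2 = 19.
The remainder reaches 0 after 3 divisions, so the expansion has 3 partial quotients, read off in order.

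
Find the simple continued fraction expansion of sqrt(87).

[9; (3, 18)]

Write x_i = (sqrt(87) + m_i)/d_i with (m_0, d_0) = (0, 1). a_0 = floor(sqrt(87)) = 9, since 9^2 = 81 <= 87 < 100 = 10^2.
Iterate m_{i+1} = d_i*a_i - m_i, d_{i+1} = (87 - m_{i+1}^2)/d_i, a_{i+1} = floor((a_0 + m_{i+1})/d_{i+1}):
  m_1 = 1*9 - 0 = 9, d_1 = (87 - 9^2)/1 = 6/1 = 6, a_1 = floor((9 + 9)/6) = 3.
  m_2 = 6*3 - 9 = 9, d_2 = (87 - 9^2)/6 = 6/6 = 1, a_2 = floor((9 + 9)/1) = 18.
  m_3 = 1*18 - 9 = 9, d_3 = (87 - 9^2)/1 = 6/1 = 6: (m_3, d_3) = (m_1, d_1) = (9, 6), so from here the quotients repeat a_1, a_2; the period length is 2.
Hence the expansion of sqrt(87) is a_0 = 9 followed by the repeating block 3, 18 (period 2).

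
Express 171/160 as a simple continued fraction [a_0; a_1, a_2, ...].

Run the Euclidean algorithm on 171 and 160; the successive quotients are the partial quotients a_0, a_1, ... (each step inverts the fractional part left over by the previous one):
  171 = 1*160 + 11, so a_0 = 1.
  160 = 14*11 + 6, so a_1 = 14.
  11 = 1*6 + 5, so a_2 = 1.
  6 = 1*5 + 1, so a_3 = 1.
  5 = 5*1 + 0, so a_4 = 5.
The remainder reaches 0 after 5 divisions, so the expansion has 5 partial quotients, read off in order.

[1; 14, 1, 1, 5]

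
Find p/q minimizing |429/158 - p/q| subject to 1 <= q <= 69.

19/7

Expand x = 429/158 as a continued fraction with the Euclidean algorithm:
  429 = 2*158 + 113, so a_0 = 2.
  158 = 1*113 + 45, so a_1 = 1.
  113 = 2*45 + 23, so a_2 = 2.
  45 = 1*23 + 22, so a_3 = 1.
  23 = 1*22 + 1, so a_4 = 1.
  22 = 22*1 + 0, so a_5 = 22.
so x = [2; 1, 2, 1, 1, 22].
Convergents (p_i = a_i*p_{i-1} + p_{i-2}, q_i = a_i*q_{i-1} + q_{i-2} with p_{-2}=0, p_{-1}=1, q_{-2}=1, q_{-1}=0), until the denominator exceeds 69:
  i=0: a_0=2, p_0 = 2*1 + 0 = 2, q_0 = 2*0 + 1 = 1.
  i=1: a_1=1, p_1 = 1*2 + 1 = 3, q_1 = 1*1 + 0 = 1.
  i=2: a_2=2, p_2 = 2*3 + 2 = 8, q_2 = 2*1 + 1 = 3.
  i=3: a_3=1, p_3 = 1*8 + 3 = 11, q_3 = 1*3 + 1 = 4.
  i=4: a_4=1, p_4 = 1*11 + 8 = 19, q_4 = 1*4 + 3 = 7.
  i=5: a_5=22, p_5 = 22*19 + 11 = 429, q_5 = 22*7 + 4 = 158.
q_5 = 158 > 69, so the last convergent with denominator <= 69 is p_4/q_4 = 19/7.
The closest fraction with denominator <= 69 is either p_4/q_4 or the intermediate fraction (k*p_4 + p_3)/(k*q_4 + q_3) with the largest k >= 1 whose denominator stays <= 69; these approach x as k grows, and every other convergent or intermediate fraction in range is farther away.
Largest k: floor((69 - q_3)/q_4) = floor((69 - 4)/7) = 9.
That gives (9*19 + 11)/(9*7 + 4) = 182/67.
Compare the errors: |x - 19/7| = |429*7 - 19*158|/(158*7) = 1/1106, and |x - 182/67| = |429*67 - 182*158|/(158*67) = 13/10586.
Cross-multiplying, 1*10586 = 10586 < 14378 = 13*1106, so 1/1106 is smaller: the convergent 19/7 is closer to x than 182/67.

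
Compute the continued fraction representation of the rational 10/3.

[3; 3]

Run the Euclidean algorithm on 10 and 3; the successive quotients are the partial quotients a_0, a_1, ... (each step inverts the fractional part left over by the previous one):
  10 = 3*3 + 1, so a_0 = 3.
  3 = 3*1 + 0, so a_1 = 3.
The remainder reaches 0 after 2 divisions, so the expansion has 2 partial quotients, read off in order.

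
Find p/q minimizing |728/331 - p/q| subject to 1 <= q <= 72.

Expand x = 728/331 as a continued fraction with the Euclidean algorithm:
  728 = 2*331 + 66, so a_0 = 2.
  331 = 5*66 + 1, so a_1 = 5.
  66 = 66*1 + 0, so a_2 = 66.
so x = [2; 5, 66].
Convergents (p_i = a_i*p_{i-1} + p_{i-2}, q_i = a_i*q_{i-1} + q_{i-2} with p_{-2}=0, p_{-1}=1, q_{-2}=1, q_{-1}=0), until the denominator exceeds 72:
  i=0: a_0=2, p_0 = 2*1 + 0 = 2, q_0 = 2*0 + 1 = 1.
  i=1: a_1=5, p_1 = 5*2 + 1 = 11, q_1 = 5*1 + 0 = 5.
  i=2: a_2=66, p_2 = 66*11 + 2 = 728, q_2 = 66*5 + 1 = 331.
q_2 = 331 > 72, so the last convergent with denominator <= 72 is p_1/q_1 = 11/5.
The closest fraction with denominator <= 72 is either p_1/q_1 or the intermediate fraction (k*p_1 + p_0)/(k*q_1 + q_0) with the largest k >= 1 whose denominator stays <= 72; these approach x as k grows, and every other convergent or intermediate fraction in range is farther away.
Largest k: floor((72 - q_0)/q_1) = floor((72 - 1)/5) = 14.
That gives (14*11 + 2)/(14*5 + 1) = 156/71.
Compare the errors: |x - 11/5| = |728*5 - 11*331|/(331*5) = 1/1655, and |x - 156/71| = |728*71 - 156*331|/(331*71) = 52/23501.
Cross-multiplying, 1*23501 = 23501 < 86060 = 52*1655, so 1/1655 is smaller: the convergent 11/5 is closer to x than 156/71.

11/5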